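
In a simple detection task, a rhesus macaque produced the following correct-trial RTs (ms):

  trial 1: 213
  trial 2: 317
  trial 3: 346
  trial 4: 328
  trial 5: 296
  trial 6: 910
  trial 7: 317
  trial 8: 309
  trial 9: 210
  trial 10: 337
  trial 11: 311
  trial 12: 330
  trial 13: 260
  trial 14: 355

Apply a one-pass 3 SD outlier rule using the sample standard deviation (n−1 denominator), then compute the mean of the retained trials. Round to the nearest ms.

302 ms

n = 14, ΣRT = 4839, M = 345.643
Σ(x−M)² = 369193.21; s = √(369193.21/13) = 168.521
Cutoffs: 345.643 ± 3·168.521 → [-159.9, 851.2]
Outside: 910 → excluded.
Retained (n=13): Σ = 3929, mean = 3929/13 = 302.231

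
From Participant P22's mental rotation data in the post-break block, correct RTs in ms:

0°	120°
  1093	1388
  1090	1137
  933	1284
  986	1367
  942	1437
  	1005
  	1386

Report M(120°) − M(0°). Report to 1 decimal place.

M(0°) = 5044/5 = 1008.800
M(120°) = 9004/7 = 1286.286
Difference = 1286.286 − 1008.800 = 277.486 ms

277.5 ms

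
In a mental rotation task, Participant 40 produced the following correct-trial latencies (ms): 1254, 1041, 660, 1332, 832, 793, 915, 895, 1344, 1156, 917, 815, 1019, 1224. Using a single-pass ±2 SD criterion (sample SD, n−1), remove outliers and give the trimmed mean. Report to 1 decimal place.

n = 14, ΣRT = 14197, M = 1014.071
Σ(x−M)² = 612894.93; s = √(612894.93/13) = 217.131
Cutoffs: 1014.071 ± 2·217.131 → [579.8, 1448.3]
No RTs fall outside the cutoffs; all 14 retained. Mean = 14197/14 = 1014.071

1014.1 ms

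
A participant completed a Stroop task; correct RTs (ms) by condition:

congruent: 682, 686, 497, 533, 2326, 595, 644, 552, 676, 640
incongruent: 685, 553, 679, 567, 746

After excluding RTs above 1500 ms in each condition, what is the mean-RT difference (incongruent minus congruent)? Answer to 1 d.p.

34.3 ms

congruent: exclude 2326
M(congruent) = 5505/9 = 611.667
M(incongruent) = 3230/5 = 646.000
Difference = 646.000 − 611.667 = 34.333 ms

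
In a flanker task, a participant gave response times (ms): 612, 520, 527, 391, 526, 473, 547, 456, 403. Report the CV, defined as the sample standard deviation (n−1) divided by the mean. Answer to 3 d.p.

n = 9, Σ = 4455, M = 495.0000
Σ(x−M)² = 40288.000; s = √(40288.000/8) = 70.9648
CV = 70.9648 / 495.0000 = 0.14336

0.143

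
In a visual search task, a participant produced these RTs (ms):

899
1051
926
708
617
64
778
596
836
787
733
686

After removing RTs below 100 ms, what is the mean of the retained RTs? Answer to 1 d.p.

783.4 ms

Excluded: 64
Retained (n=11): Σ = 8617
Mean = 8617/11 = 783.3636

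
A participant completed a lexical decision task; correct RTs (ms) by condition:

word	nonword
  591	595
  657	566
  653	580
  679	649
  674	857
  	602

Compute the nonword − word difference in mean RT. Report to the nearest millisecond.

M(word) = 3254/5 = 650.800
M(nonword) = 3849/6 = 641.500
Difference = 641.500 − 650.800 = -9.300 ms

-9 ms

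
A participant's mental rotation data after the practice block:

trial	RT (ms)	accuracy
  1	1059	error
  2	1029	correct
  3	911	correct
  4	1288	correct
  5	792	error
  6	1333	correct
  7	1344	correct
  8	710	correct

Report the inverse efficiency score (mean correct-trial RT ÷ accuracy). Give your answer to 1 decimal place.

Correct trials (n=6): 1029, 911, 1288, 1333, 1344, 710
Mean correct RT = 6615/6 = 1102.5000 ms
Proportion correct = 6/8
IES = 1102.5000 / (6/8) = 1470.000 ms

1470.0 ms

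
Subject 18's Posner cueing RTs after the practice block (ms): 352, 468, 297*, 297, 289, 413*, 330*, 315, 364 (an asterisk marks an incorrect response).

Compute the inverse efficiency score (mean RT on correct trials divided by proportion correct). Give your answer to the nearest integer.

521 ms

Correct trials (n=6): 352, 468, 297, 289, 315, 364
Mean correct RT = 2085/6 = 347.5000 ms
Proportion correct = 6/9
IES = 347.5000 / (6/9) = 521.250 ms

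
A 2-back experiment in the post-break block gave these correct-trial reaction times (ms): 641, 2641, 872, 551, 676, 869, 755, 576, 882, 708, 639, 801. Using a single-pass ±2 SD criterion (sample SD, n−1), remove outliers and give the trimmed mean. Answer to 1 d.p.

n = 12, ΣRT = 10611, M = 884.250
Σ(x−M)² = 3510018.25; s = √(3510018.25/11) = 564.883
Cutoffs: 884.250 ± 2·564.883 → [-245.5, 2014.0]
Outside: 2641 → excluded.
Retained (n=11): Σ = 7970, mean = 7970/11 = 724.545

724.5 ms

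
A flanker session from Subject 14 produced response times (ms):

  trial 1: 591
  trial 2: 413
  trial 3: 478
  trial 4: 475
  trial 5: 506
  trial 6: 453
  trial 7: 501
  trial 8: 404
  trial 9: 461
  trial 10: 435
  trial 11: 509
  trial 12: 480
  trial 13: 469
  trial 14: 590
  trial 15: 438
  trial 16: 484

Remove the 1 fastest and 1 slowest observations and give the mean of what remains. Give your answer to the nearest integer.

Sorted: 404, 413, 435, 438, 453, 461, 469, 475, 478, 480, 484, 501, 506, 509, 590, 591
Drop lowest 1 (404) and highest 1 (591)
Remaining (n=14): Σ = 6692, mean = 6692/14 = 478.000

478 ms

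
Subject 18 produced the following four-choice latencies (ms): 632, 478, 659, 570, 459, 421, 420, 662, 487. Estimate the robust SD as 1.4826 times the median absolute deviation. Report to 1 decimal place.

Sorted: 420, 421, 459, 478, 487, 570, 632, 659, 662 → median = 487
|x − 487| sorted: 0, 9, 28, 66, 67, 83, 145, 172, 175 → MAD = 67
Robust SD ≈ 1.4826 × 67 = 99.334

99.3 ms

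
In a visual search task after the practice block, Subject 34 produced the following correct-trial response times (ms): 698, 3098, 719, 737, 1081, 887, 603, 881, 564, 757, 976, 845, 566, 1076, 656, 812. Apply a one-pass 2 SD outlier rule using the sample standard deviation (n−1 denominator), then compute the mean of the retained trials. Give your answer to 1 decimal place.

790.5 ms

n = 16, ΣRT = 14956, M = 934.750
Σ(x−M)² = 5385475.00; s = √(5385475.00/15) = 599.193
Cutoffs: 934.750 ± 2·599.193 → [-263.6, 2133.1]
Outside: 3098 → excluded.
Retained (n=15): Σ = 11858, mean = 11858/15 = 790.533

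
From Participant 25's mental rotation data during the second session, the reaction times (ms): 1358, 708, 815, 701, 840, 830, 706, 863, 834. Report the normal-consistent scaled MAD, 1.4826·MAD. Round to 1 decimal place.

Sorted: 701, 706, 708, 815, 830, 834, 840, 863, 1358 → median = 830
|x − 830| sorted: 0, 4, 10, 15, 33, 122, 124, 129, 528 → MAD = 33
Robust SD ≈ 1.4826 × 33 = 48.926

48.9 ms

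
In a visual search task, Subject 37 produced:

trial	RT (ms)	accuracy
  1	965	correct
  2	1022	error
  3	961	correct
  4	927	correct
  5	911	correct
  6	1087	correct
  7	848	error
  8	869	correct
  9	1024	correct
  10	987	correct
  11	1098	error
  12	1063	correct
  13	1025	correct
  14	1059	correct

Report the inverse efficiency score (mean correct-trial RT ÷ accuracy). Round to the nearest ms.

1259 ms

Correct trials (n=11): 965, 961, 927, 911, 1087, 869, 1024, 987, 1063, 1025, 1059
Mean correct RT = 10878/11 = 988.9091 ms
Proportion correct = 11/14
IES = 988.9091 / (11/14) = 1258.612 ms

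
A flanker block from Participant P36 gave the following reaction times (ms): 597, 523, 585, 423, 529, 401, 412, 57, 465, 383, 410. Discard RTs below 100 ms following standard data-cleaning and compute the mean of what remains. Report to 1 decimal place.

472.8 ms

Excluded: 57
Retained (n=10): Σ = 4728
Mean = 4728/10 = 472.8000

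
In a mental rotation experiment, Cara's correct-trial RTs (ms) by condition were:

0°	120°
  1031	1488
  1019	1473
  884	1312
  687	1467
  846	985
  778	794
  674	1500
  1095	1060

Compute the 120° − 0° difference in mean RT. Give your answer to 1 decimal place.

383.1 ms

M(0°) = 7014/8 = 876.750
M(120°) = 10079/8 = 1259.875
Difference = 1259.875 − 876.750 = 383.125 ms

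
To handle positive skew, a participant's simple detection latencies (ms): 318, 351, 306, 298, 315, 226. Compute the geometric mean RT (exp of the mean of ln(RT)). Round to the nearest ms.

300 ms

ln(RT): 5.7621, 5.8608, 5.7236, 5.6971, 5.7526, 5.4205
Mean ln(RT) = 34.2166/6 = 5.70277
Geometric mean = exp(5.70277) = 299.70 ms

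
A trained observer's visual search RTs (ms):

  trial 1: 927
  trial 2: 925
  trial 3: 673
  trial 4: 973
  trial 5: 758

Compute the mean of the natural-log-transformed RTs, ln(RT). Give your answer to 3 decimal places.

ln(RT): 6.8320, 6.8298, 6.5117, 6.8804, 6.6307
Σ ln(RT) = 33.6846
Mean = 33.6846/5 = 6.73691

6.737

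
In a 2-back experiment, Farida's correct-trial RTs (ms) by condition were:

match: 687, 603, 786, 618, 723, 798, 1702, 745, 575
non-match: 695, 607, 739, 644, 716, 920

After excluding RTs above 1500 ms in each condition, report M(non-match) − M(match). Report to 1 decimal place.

match: exclude 1702
M(match) = 5535/8 = 691.875
M(non-match) = 4321/6 = 720.167
Difference = 720.167 − 691.875 = 28.292 ms

28.3 ms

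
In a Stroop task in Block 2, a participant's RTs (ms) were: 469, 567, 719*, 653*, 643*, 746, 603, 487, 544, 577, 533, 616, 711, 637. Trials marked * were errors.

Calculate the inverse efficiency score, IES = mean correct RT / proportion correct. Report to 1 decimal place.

750.9 ms

Correct trials (n=11): 469, 567, 746, 603, 487, 544, 577, 533, 616, 711, 637
Mean correct RT = 6490/11 = 590.0000 ms
Proportion correct = 11/14
IES = 590.0000 / (11/14) = 750.909 ms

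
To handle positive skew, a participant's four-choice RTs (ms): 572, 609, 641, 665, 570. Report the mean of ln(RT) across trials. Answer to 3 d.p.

ln(RT): 6.3491, 6.4118, 6.4630, 6.4998, 6.3456
Σ ln(RT) = 32.0694
Mean = 32.0694/5 = 6.41388

6.414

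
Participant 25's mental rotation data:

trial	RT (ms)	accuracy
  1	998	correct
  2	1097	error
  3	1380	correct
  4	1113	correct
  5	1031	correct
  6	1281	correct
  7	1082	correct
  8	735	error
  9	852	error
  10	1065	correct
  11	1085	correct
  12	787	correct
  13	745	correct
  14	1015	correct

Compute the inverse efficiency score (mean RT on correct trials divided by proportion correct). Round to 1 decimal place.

1340.1 ms

Correct trials (n=11): 998, 1380, 1113, 1031, 1281, 1082, 1065, 1085, 787, 745, 1015
Mean correct RT = 11582/11 = 1052.9091 ms
Proportion correct = 11/14
IES = 1052.9091 / (11/14) = 1340.066 ms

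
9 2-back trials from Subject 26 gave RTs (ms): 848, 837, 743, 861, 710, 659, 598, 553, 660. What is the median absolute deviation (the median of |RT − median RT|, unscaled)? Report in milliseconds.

112 ms

Sorted: 553, 598, 659, 660, 710, 743, 837, 848, 861 → median = 710
|x − 710|: 138, 127, 33, 151, 0, 51, 112, 157, 50
Sorted deviations: 0, 33, 50, 51, 112, 127, 138, 151, 157 → MAD = 112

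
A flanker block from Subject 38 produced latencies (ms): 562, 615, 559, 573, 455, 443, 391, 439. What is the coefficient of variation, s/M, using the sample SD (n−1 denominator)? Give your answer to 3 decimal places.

0.162

n = 8, Σ = 4037, M = 504.6250
Σ(x−M)² = 46583.875; s = √(46583.875/7) = 81.5772
CV = 81.5772 / 504.6250 = 0.16166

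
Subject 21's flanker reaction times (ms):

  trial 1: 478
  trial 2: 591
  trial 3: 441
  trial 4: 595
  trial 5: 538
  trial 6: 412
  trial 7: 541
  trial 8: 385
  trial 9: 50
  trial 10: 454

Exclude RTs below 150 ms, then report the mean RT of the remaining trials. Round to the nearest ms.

493 ms

Excluded: 50
Retained (n=9): Σ = 4435
Mean = 4435/9 = 492.7778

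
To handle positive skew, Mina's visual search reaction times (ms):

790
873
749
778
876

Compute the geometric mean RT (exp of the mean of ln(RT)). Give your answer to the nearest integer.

ln(RT): 6.6720, 6.7719, 6.6187, 6.6567, 6.7754
Mean ln(RT) = 33.4948/5 = 6.69896
Geometric mean = exp(6.69896) = 811.56 ms

812 ms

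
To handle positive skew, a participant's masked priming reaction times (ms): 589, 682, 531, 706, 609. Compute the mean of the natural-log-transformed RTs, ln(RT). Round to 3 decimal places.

ln(RT): 6.3784, 6.5250, 6.2748, 6.5596, 6.4118
Σ ln(RT) = 32.1497
Mean = 32.1497/5 = 6.42993

6.430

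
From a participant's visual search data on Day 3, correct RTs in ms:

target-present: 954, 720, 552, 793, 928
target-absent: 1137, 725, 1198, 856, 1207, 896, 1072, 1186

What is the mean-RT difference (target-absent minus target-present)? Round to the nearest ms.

245 ms

M(target-present) = 3947/5 = 789.400
M(target-absent) = 8277/8 = 1034.625
Difference = 1034.625 − 789.400 = 245.225 ms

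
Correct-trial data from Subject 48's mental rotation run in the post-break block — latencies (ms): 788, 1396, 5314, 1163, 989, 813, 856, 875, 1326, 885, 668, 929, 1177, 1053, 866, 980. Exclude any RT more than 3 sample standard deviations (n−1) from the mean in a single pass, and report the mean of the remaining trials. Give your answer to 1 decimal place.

n = 16, ΣRT = 20078, M = 1254.875
Σ(x−M)² = 18158255.75; s = √(18158255.75/15) = 1100.250
Cutoffs: 1254.875 ± 3·1100.250 → [-2045.9, 4555.6]
Outside: 5314 → excluded.
Retained (n=15): Σ = 14764, mean = 14764/15 = 984.267

984.3 ms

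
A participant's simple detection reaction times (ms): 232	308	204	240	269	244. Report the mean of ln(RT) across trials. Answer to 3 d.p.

5.511

ln(RT): 5.4467, 5.7301, 5.3181, 5.4806, 5.5947, 5.4972
Σ ln(RT) = 33.0675
Mean = 33.0675/6 = 5.51125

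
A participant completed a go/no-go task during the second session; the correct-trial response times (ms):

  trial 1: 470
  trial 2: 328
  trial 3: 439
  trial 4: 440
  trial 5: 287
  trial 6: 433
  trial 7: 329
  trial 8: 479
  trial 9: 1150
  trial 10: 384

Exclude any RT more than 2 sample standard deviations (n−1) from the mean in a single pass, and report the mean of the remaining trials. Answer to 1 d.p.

n = 10, ΣRT = 4739, M = 473.900
Σ(x−M)² = 546488.90; s = √(546488.90/9) = 246.416
Cutoffs: 473.900 ± 2·246.416 → [-18.9, 966.7]
Outside: 1150 → excluded.
Retained (n=9): Σ = 3589, mean = 3589/9 = 398.778

398.8 ms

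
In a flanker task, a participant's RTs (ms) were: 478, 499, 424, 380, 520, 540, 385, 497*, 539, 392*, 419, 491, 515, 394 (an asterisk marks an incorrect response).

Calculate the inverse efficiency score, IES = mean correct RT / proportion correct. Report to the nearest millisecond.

543 ms

Correct trials (n=12): 478, 499, 424, 380, 520, 540, 385, 539, 419, 491, 515, 394
Mean correct RT = 5584/12 = 465.3333 ms
Proportion correct = 12/14
IES = 465.3333 / (12/14) = 542.889 ms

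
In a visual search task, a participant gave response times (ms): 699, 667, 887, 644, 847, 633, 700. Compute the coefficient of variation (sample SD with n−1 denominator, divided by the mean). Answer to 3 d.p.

0.139

n = 7, Σ = 5077, M = 725.2857
Σ(x−M)² = 60817.429; s = √(60817.429/6) = 100.6789
CV = 100.6789 / 725.2857 = 0.13881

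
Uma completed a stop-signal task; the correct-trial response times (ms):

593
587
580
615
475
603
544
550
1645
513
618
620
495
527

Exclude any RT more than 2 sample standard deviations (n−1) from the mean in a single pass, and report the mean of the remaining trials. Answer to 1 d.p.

563.1 ms

n = 14, ΣRT = 8965, M = 640.357
Σ(x−M)² = 1115983.21; s = √(1115983.21/13) = 292.993
Cutoffs: 640.357 ± 2·292.993 → [54.4, 1226.3]
Outside: 1645 → excluded.
Retained (n=13): Σ = 7320, mean = 7320/13 = 563.077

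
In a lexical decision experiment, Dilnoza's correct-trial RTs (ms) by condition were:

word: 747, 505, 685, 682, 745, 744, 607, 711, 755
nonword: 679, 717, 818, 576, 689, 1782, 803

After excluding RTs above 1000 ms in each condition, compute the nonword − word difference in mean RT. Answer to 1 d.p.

26.9 ms

nonword: exclude 1782
M(word) = 6181/9 = 686.778
M(nonword) = 4282/6 = 713.667
Difference = 713.667 − 686.778 = 26.889 ms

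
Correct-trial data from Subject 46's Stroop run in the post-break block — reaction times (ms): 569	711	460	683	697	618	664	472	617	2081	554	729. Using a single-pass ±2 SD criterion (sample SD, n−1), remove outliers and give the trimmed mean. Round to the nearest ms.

n = 12, ΣRT = 8855, M = 737.917
Σ(x−M)² = 2054138.92; s = √(2054138.92/11) = 432.134
Cutoffs: 737.917 ± 2·432.134 → [-126.4, 1602.2]
Outside: 2081 → excluded.
Retained (n=11): Σ = 6774, mean = 6774/11 = 615.818

616 ms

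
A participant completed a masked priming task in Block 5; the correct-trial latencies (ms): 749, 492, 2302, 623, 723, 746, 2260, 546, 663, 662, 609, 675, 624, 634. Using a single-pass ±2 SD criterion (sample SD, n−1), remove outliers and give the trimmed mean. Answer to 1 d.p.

n = 14, ΣRT = 12308, M = 879.143
Σ(x−M)² = 4650519.71; s = √(4650519.71/13) = 598.107
Cutoffs: 879.143 ± 2·598.107 → [-317.1, 2075.4]
Outside: 2260, 2302 → excluded.
Retained (n=12): Σ = 7746, mean = 7746/12 = 645.500

645.5 ms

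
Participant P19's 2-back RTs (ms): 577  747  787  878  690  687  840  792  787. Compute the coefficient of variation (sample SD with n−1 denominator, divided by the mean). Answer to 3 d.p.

0.121

n = 9, Σ = 6785, M = 753.8889
Σ(x−M)² = 66356.889; s = √(66356.889/8) = 91.0748
CV = 91.0748 / 753.8889 = 0.12081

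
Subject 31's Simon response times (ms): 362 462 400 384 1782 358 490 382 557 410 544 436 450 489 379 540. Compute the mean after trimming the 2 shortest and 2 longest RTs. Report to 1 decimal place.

447.2 ms

Sorted: 358, 362, 379, 382, 384, 400, 410, 436, 450, 462, 489, 490, 540, 544, 557, 1782
Drop lowest 2 (358, 362) and highest 2 (557, 1782)
Remaining (n=12): Σ = 5366, mean = 5366/12 = 447.167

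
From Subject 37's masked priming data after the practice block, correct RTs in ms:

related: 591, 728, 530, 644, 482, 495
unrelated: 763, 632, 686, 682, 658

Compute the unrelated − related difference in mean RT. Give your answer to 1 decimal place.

M(related) = 3470/6 = 578.333
M(unrelated) = 3421/5 = 684.200
Difference = 684.200 − 578.333 = 105.867 ms

105.9 ms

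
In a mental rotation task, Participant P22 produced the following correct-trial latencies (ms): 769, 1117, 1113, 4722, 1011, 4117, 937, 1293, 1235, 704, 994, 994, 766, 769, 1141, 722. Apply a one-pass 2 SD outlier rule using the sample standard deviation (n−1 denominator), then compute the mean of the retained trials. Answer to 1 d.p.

n = 16, ΣRT = 22404, M = 1400.250
Σ(x−M)² = 21523725.00; s = √(21523725.00/15) = 1197.879
Cutoffs: 1400.250 ± 2·1197.879 → [-995.5, 3796.0]
Outside: 4117, 4722 → excluded.
Retained (n=14): Σ = 13565, mean = 13565/14 = 968.929

968.9 ms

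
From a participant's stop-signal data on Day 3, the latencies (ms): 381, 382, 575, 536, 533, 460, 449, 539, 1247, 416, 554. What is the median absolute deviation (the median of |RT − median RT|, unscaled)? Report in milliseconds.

73 ms

Sorted: 381, 382, 416, 449, 460, 533, 536, 539, 554, 575, 1247 → median = 533
|x − 533|: 152, 151, 42, 3, 0, 73, 84, 6, 714, 117, 21
Sorted deviations: 0, 3, 6, 21, 42, 73, 84, 117, 151, 152, 714 → MAD = 73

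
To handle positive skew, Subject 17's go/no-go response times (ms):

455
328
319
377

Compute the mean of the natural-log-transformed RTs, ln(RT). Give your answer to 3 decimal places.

5.903

ln(RT): 6.1203, 5.7930, 5.7652, 5.9322
Σ ln(RT) = 23.6107
Mean = 23.6107/4 = 5.90269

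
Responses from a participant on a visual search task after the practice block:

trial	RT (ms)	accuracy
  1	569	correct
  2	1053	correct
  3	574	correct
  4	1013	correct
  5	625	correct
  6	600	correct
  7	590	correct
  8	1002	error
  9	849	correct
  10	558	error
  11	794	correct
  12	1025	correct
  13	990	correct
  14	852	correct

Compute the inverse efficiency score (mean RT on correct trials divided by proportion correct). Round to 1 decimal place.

926.9 ms

Correct trials (n=12): 569, 1053, 574, 1013, 625, 600, 590, 849, 794, 1025, 990, 852
Mean correct RT = 9534/12 = 794.5000 ms
Proportion correct = 12/14
IES = 794.5000 / (12/14) = 926.917 ms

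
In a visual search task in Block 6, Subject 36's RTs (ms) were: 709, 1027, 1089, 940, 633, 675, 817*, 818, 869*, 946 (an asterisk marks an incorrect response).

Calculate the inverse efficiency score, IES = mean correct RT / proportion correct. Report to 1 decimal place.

Correct trials (n=8): 709, 1027, 1089, 940, 633, 675, 818, 946
Mean correct RT = 6837/8 = 854.6250 ms
Proportion correct = 8/10
IES = 854.6250 / (8/10) = 1068.281 ms

1068.3 ms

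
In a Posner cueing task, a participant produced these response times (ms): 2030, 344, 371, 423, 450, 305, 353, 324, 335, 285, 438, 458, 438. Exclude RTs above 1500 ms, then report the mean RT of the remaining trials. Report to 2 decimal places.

377.00 ms

Excluded: 2030
Retained (n=12): Σ = 4524
Mean = 4524/12 = 377.0000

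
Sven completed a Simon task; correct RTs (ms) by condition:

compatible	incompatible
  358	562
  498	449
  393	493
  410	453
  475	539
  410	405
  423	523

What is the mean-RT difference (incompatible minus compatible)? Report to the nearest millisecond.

M(compatible) = 2967/7 = 423.857
M(incompatible) = 3424/7 = 489.143
Difference = 489.143 − 423.857 = 65.286 ms

65 ms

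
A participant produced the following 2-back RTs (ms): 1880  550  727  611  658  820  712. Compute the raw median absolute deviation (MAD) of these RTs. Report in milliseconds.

Sorted: 550, 611, 658, 712, 727, 820, 1880 → median = 712
|x − 712|: 1168, 162, 15, 101, 54, 108, 0
Sorted deviations: 0, 15, 54, 101, 108, 162, 1168 → MAD = 101

101 ms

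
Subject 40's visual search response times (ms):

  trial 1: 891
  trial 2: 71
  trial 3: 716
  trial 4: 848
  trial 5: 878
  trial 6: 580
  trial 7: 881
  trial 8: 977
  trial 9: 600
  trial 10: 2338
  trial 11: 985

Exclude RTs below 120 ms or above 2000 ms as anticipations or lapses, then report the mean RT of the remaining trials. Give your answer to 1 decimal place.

817.3 ms

Excluded: 71, 2338
Retained (n=9): Σ = 7356
Mean = 7356/9 = 817.3333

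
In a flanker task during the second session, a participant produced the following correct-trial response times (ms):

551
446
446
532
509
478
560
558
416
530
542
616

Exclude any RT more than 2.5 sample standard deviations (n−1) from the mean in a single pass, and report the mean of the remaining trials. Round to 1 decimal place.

n = 12, ΣRT = 6184, M = 515.333
Σ(x−M)² = 37340.67; s = √(37340.67/11) = 58.263
Cutoffs: 515.333 ± 2.5·58.263 → [369.7, 661.0]
No RTs fall outside the cutoffs; all 12 retained. Mean = 6184/12 = 515.333

515.3 ms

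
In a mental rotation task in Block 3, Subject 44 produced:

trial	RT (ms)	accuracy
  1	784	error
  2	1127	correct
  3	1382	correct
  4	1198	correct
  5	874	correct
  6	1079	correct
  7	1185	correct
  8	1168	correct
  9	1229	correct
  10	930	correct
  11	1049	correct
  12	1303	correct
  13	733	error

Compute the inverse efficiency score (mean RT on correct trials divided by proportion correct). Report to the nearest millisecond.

Correct trials (n=11): 1127, 1382, 1198, 874, 1079, 1185, 1168, 1229, 930, 1049, 1303
Mean correct RT = 12524/11 = 1138.5455 ms
Proportion correct = 11/13
IES = 1138.5455 / (11/13) = 1345.554 ms

1346 ms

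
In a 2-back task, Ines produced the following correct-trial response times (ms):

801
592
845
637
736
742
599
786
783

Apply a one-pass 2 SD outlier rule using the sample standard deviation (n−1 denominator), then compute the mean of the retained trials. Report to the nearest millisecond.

725 ms

n = 9, ΣRT = 6521, M = 724.556
Σ(x−M)² = 68978.22; s = √(68978.22/8) = 92.856
Cutoffs: 724.556 ± 2·92.856 → [538.8, 910.3]
No RTs fall outside the cutoffs; all 9 retained. Mean = 6521/9 = 724.556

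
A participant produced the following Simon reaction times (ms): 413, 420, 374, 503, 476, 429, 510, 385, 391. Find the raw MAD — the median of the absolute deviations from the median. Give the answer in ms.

Sorted: 374, 385, 391, 413, 420, 429, 476, 503, 510 → median = 420
|x − 420|: 7, 0, 46, 83, 56, 9, 90, 35, 29
Sorted deviations: 0, 7, 9, 29, 35, 46, 56, 83, 90 → MAD = 35

35 ms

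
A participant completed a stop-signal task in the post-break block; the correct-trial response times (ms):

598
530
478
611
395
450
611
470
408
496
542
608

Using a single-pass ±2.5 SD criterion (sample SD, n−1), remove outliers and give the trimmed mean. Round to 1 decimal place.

516.4 ms

n = 12, ΣRT = 6197, M = 516.417
Σ(x−M)² = 68728.92; s = √(68728.92/11) = 79.045
Cutoffs: 516.417 ± 2.5·79.045 → [318.8, 714.0]
No RTs fall outside the cutoffs; all 12 retained. Mean = 6197/12 = 516.417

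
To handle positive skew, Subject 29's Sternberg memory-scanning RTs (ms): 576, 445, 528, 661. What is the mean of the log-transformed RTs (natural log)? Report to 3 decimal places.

6.304

ln(RT): 6.3561, 6.0981, 6.2691, 6.4938
Σ ln(RT) = 25.2170
Mean = 25.2170/4 = 6.30426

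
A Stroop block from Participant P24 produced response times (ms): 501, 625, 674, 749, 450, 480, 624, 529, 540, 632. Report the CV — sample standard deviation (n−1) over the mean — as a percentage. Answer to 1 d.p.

16.4%

n = 10, Σ = 5804, M = 580.4000
Σ(x−M)² = 81402.400; s = √(81402.400/9) = 95.1037
CV = 95.1037 / 580.4000 = 0.16386 = 16.386%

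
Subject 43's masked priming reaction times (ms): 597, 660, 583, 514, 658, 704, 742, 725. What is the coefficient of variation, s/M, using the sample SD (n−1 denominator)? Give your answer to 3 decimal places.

0.121

n = 8, Σ = 5183, M = 647.8750
Σ(x−M)² = 42926.875; s = √(42926.875/7) = 78.3097
CV = 78.3097 / 647.8750 = 0.12087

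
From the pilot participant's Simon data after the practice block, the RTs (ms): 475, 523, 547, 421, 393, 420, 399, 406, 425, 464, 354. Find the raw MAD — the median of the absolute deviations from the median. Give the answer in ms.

28 ms

Sorted: 354, 393, 399, 406, 420, 421, 425, 464, 475, 523, 547 → median = 421
|x − 421|: 54, 102, 126, 0, 28, 1, 22, 15, 4, 43, 67
Sorted deviations: 0, 1, 4, 15, 22, 28, 43, 54, 67, 102, 126 → MAD = 28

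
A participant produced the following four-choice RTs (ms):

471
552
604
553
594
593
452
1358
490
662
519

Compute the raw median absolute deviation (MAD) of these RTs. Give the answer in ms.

51 ms

Sorted: 452, 471, 490, 519, 552, 553, 593, 594, 604, 662, 1358 → median = 553
|x − 553|: 82, 1, 51, 0, 41, 40, 101, 805, 63, 109, 34
Sorted deviations: 0, 1, 34, 40, 41, 51, 63, 82, 101, 109, 805 → MAD = 51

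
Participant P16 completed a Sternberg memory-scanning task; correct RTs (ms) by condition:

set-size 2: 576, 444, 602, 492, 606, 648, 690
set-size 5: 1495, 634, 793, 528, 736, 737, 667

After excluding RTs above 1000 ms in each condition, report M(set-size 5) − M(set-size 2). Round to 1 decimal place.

set-size 5: exclude 1495
M(set-size 2) = 4058/7 = 579.714
M(set-size 5) = 4095/6 = 682.500
Difference = 682.500 − 579.714 = 102.786 ms

102.8 ms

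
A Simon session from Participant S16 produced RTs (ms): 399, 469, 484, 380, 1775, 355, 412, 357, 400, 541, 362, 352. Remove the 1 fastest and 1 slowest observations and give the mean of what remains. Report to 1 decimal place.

Sorted: 352, 355, 357, 362, 380, 399, 400, 412, 469, 484, 541, 1775
Drop lowest 1 (352) and highest 1 (1775)
Remaining (n=10): Σ = 4159, mean = 4159/10 = 415.900

415.9 ms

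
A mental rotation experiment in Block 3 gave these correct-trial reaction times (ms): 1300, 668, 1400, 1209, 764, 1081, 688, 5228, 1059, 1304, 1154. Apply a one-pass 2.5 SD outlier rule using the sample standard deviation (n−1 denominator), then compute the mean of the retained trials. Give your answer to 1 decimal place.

1062.7 ms

n = 11, ΣRT = 15855, M = 1441.364
Σ(x−M)² = 16416282.55; s = √(16416282.55/10) = 1281.260
Cutoffs: 1441.364 ± 2.5·1281.260 → [-1761.8, 4644.5]
Outside: 5228 → excluded.
Retained (n=10): Σ = 10627, mean = 10627/10 = 1062.700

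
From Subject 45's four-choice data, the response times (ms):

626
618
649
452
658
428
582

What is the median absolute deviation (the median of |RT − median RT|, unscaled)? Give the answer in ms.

36 ms

Sorted: 428, 452, 582, 618, 626, 649, 658 → median = 618
|x − 618|: 8, 0, 31, 166, 40, 190, 36
Sorted deviations: 0, 8, 31, 36, 40, 166, 190 → MAD = 36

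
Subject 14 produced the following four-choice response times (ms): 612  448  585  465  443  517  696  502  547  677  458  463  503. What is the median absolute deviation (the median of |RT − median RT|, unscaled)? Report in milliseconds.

Sorted: 443, 448, 458, 463, 465, 502, 503, 517, 547, 585, 612, 677, 696 → median = 503
|x − 503|: 109, 55, 82, 38, 60, 14, 193, 1, 44, 174, 45, 40, 0
Sorted deviations: 0, 1, 14, 38, 40, 44, 45, 55, 60, 82, 109, 174, 193 → MAD = 45

45 ms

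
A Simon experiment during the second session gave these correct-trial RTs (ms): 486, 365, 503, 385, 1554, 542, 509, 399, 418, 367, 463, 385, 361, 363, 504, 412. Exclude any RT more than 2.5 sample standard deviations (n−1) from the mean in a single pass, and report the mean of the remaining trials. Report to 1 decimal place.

n = 16, ΣRT = 8016, M = 501.000
Σ(x−M)² = 1239458.00; s = √(1239458.00/15) = 287.455
Cutoffs: 501.000 ± 2.5·287.455 → [-217.6, 1219.6]
Outside: 1554 → excluded.
Retained (n=15): Σ = 6462, mean = 6462/15 = 430.800

430.8 ms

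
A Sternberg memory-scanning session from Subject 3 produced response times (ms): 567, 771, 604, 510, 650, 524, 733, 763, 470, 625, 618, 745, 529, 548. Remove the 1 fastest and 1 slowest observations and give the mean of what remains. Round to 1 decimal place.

618.0 ms

Sorted: 470, 510, 524, 529, 548, 567, 604, 618, 625, 650, 733, 745, 763, 771
Drop lowest 1 (470) and highest 1 (771)
Remaining (n=12): Σ = 7416, mean = 7416/12 = 618.000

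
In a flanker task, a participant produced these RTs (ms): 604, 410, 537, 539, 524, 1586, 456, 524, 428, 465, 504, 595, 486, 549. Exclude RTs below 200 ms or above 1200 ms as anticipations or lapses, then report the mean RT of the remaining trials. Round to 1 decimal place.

Excluded: 1586
Retained (n=13): Σ = 6621
Mean = 6621/13 = 509.3077

509.3 ms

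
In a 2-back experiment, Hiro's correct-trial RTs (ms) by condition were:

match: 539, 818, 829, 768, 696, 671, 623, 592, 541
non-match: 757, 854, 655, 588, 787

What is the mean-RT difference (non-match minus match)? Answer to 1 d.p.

53.0 ms

M(match) = 6077/9 = 675.222
M(non-match) = 3641/5 = 728.200
Difference = 728.200 − 675.222 = 52.978 ms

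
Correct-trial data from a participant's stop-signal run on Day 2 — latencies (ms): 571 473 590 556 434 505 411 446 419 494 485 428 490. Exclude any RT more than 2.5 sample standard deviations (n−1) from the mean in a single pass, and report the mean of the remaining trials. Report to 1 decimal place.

484.8 ms

n = 13, ΣRT = 6302, M = 484.769
Σ(x−M)² = 41314.31; s = √(41314.31/12) = 58.676
Cutoffs: 484.769 ± 2.5·58.676 → [338.1, 631.5]
No RTs fall outside the cutoffs; all 13 retained. Mean = 6302/13 = 484.769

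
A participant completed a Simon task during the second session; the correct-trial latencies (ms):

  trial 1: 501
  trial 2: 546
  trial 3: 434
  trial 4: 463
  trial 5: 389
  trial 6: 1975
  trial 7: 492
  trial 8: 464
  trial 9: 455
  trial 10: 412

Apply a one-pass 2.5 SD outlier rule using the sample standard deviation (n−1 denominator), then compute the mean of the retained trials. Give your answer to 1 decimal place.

461.8 ms

n = 10, ΣRT = 6131, M = 613.100
Σ(x−M)² = 2079000.90; s = √(2079000.90/9) = 480.625
Cutoffs: 613.100 ± 2.5·480.625 → [-588.5, 1814.7]
Outside: 1975 → excluded.
Retained (n=9): Σ = 4156, mean = 4156/9 = 461.778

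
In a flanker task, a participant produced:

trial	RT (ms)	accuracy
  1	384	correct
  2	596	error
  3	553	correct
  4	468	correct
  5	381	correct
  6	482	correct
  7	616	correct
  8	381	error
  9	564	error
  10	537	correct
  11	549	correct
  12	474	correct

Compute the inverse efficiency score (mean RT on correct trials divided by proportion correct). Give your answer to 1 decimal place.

658.4 ms

Correct trials (n=9): 384, 553, 468, 381, 482, 616, 537, 549, 474
Mean correct RT = 4444/9 = 493.7778 ms
Proportion correct = 9/12
IES = 493.7778 / (9/12) = 658.370 ms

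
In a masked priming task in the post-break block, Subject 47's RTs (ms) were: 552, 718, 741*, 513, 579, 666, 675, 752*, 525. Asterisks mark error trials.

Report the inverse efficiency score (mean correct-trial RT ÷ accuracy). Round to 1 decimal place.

Correct trials (n=7): 552, 718, 513, 579, 666, 675, 525
Mean correct RT = 4228/7 = 604.0000 ms
Proportion correct = 7/9
IES = 604.0000 / (7/9) = 776.571 ms

776.6 ms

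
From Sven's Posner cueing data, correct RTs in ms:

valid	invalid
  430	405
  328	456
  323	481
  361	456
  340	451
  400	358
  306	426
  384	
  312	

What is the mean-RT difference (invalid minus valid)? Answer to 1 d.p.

M(valid) = 3184/9 = 353.778
M(invalid) = 3033/7 = 433.286
Difference = 433.286 − 353.778 = 79.508 ms

79.5 ms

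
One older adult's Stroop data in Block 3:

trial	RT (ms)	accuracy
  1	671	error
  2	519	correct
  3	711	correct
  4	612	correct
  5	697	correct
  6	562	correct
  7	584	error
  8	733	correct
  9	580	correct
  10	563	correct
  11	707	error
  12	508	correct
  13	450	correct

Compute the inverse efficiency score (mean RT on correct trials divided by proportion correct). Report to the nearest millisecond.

Correct trials (n=10): 519, 711, 612, 697, 562, 733, 580, 563, 508, 450
Mean correct RT = 5935/10 = 593.5000 ms
Proportion correct = 10/13
IES = 593.5000 / (10/13) = 771.550 ms

772 ms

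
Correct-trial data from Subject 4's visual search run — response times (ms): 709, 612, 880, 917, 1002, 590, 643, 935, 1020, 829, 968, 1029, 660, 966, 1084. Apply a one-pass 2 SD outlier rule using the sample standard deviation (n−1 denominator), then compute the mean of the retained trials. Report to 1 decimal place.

n = 15, ΣRT = 12844, M = 856.267
Σ(x−M)² = 401720.93; s = √(401720.93/14) = 169.394
Cutoffs: 856.267 ± 2·169.394 → [517.5, 1195.1]
No RTs fall outside the cutoffs; all 15 retained. Mean = 12844/15 = 856.267

856.3 ms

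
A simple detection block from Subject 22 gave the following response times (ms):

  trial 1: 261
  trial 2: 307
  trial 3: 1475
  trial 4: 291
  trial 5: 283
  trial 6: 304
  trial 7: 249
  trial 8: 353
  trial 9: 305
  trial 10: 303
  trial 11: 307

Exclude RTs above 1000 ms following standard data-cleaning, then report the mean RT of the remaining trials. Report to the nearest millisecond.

Excluded: 1475
Retained (n=10): Σ = 2963
Mean = 2963/10 = 296.3000

296 ms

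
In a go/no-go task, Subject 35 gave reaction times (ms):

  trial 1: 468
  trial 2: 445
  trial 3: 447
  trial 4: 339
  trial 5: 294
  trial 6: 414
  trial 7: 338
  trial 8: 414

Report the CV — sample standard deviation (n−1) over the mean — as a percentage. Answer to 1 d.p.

n = 8, Σ = 3159, M = 394.8750
Σ(x−M)² = 27840.875; s = √(27840.875/7) = 63.0656
CV = 63.0656 / 394.8750 = 0.15971 = 15.971%

16.0%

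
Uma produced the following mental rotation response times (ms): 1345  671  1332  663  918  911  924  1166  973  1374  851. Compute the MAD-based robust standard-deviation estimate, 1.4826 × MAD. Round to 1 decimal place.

358.8 ms

Sorted: 663, 671, 851, 911, 918, 924, 973, 1166, 1332, 1345, 1374 → median = 924
|x − 924| sorted: 0, 6, 13, 49, 73, 242, 253, 261, 408, 421, 450 → MAD = 242
Robust SD ≈ 1.4826 × 242 = 358.789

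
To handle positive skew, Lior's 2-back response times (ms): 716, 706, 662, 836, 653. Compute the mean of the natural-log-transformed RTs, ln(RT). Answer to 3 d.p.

ln(RT): 6.5737, 6.5596, 6.4953, 6.7286, 6.4816
Σ ln(RT) = 32.8388
Mean = 32.8388/5 = 6.56775

6.568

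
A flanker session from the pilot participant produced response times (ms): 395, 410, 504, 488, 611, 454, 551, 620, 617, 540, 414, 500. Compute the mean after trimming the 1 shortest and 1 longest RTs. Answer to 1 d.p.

508.9 ms

Sorted: 395, 410, 414, 454, 488, 500, 504, 540, 551, 611, 617, 620
Drop lowest 1 (395) and highest 1 (620)
Remaining (n=10): Σ = 5089, mean = 5089/10 = 508.900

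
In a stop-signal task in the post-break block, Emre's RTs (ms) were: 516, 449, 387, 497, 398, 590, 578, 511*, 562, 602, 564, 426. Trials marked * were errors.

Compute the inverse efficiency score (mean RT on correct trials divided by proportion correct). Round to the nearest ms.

552 ms

Correct trials (n=11): 516, 449, 387, 497, 398, 590, 578, 562, 602, 564, 426
Mean correct RT = 5569/11 = 506.2727 ms
Proportion correct = 11/12
IES = 506.2727 / (11/12) = 552.298 ms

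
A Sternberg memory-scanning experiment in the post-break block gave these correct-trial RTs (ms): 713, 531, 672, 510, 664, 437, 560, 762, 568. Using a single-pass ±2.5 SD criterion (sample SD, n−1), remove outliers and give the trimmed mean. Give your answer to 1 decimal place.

n = 9, ΣRT = 5417, M = 601.889
Σ(x−M)² = 90314.89; s = √(90314.89/8) = 106.251
Cutoffs: 601.889 ± 2.5·106.251 → [336.3, 867.5]
No RTs fall outside the cutoffs; all 9 retained. Mean = 5417/9 = 601.889

601.9 ms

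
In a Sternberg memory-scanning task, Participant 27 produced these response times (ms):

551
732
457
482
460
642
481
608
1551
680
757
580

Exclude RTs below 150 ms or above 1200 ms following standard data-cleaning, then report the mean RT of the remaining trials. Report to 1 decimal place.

Excluded: 1551
Retained (n=11): Σ = 6430
Mean = 6430/11 = 584.5455

584.5 ms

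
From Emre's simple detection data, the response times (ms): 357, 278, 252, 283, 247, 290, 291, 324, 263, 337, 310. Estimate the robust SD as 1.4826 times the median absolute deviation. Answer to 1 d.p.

40.0 ms

Sorted: 247, 252, 263, 278, 283, 290, 291, 310, 324, 337, 357 → median = 290
|x − 290| sorted: 0, 1, 7, 12, 20, 27, 34, 38, 43, 47, 67 → MAD = 27
Robust SD ≈ 1.4826 × 27 = 40.030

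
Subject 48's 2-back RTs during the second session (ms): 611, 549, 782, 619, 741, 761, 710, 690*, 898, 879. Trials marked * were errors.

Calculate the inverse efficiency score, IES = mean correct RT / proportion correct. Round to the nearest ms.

Correct trials (n=9): 611, 549, 782, 619, 741, 761, 710, 898, 879
Mean correct RT = 6550/9 = 727.7778 ms
Proportion correct = 9/10
IES = 727.7778 / (9/10) = 808.642 ms

809 ms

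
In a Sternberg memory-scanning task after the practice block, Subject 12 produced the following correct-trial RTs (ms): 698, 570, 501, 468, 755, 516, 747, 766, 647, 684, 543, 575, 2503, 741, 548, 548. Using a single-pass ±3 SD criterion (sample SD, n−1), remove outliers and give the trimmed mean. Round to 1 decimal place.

620.5 ms

n = 16, ΣRT = 11810, M = 738.125
Σ(x−M)² = 3472555.75; s = √(3472555.75/15) = 481.148
Cutoffs: 738.125 ± 3·481.148 → [-705.3, 2181.6]
Outside: 2503 → excluded.
Retained (n=15): Σ = 9307, mean = 9307/15 = 620.467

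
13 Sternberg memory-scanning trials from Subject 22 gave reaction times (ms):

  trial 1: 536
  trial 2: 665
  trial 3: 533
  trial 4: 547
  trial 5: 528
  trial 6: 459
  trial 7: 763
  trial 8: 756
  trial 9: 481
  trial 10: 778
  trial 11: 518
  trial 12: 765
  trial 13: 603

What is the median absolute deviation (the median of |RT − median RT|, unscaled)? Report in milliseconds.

Sorted: 459, 481, 518, 528, 533, 536, 547, 603, 665, 756, 763, 765, 778 → median = 547
|x − 547|: 11, 118, 14, 0, 19, 88, 216, 209, 66, 231, 29, 218, 56
Sorted deviations: 0, 11, 14, 19, 29, 56, 66, 88, 118, 209, 216, 218, 231 → MAD = 66

66 ms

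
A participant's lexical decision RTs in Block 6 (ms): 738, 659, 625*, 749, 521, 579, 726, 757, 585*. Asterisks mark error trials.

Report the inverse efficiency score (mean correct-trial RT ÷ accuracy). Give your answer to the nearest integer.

869 ms

Correct trials (n=7): 738, 659, 749, 521, 579, 726, 757
Mean correct RT = 4729/7 = 675.5714 ms
Proportion correct = 7/9
IES = 675.5714 / (7/9) = 868.592 ms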